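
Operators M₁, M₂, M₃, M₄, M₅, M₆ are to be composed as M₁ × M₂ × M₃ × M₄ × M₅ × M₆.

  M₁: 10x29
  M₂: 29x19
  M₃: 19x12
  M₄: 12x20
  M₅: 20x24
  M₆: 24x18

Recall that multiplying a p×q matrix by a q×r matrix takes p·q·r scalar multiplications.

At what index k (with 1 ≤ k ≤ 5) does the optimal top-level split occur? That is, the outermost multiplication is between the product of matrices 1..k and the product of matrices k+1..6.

Adjacent pairs: M₁M₂ = 10·29·19 = 5510; M₂M₃ = 29·19·12 = 6612; M₃M₄ = 19·12·20 = 4560; M₄M₅ = 12·20·24 = 5760; M₅M₆ = 20·24·18 = 8640.
Length 3: M₁..M₃: k=1: 0+6612+10·29·12=10092; k=2: 5510+0+10·19·12=7790 → min 7790 | M₂..M₄: k=2: 0+4560+29·19·20=15580; k=3: 6612+0+29·12·20=13572 → min 13572 | M₃..M₅: k=3: 0+5760+19·12·24=11232; k=4: 4560+0+19·20·24=13680 → min 11232 | M₄..M₆: k=4: 0+8640+12·20·18=12960; k=5: 5760+0+12·24·18=10944 → min 10944.
Length 4: M₁..M₄: k=1: 0+13572+10·29·20=19372; k=2: 5510+4560+10·19·20=13870; k=3: 7790+0+10·12·20=10190 → min 10190 | M₂..M₅: k=2: 0+11232+29·19·24=24456; k=3: 6612+5760+29·12·24=20724; k=4: 13572+0+29·20·24=27492 → min 20724 | M₃..M₆: k=3: 0+10944+19·12·18=15048; k=4: 4560+8640+19·20·18=20040; k=5: 11232+0+19·24·18=19440 → min 15048.
Length 5: M₁..M₅: k=1: 0+20724+10·29·24=27684; k=2: 5510+11232+10·19·24=21302; k=3: 7790+5760+10·12·24=16430; k=4: 10190+0+10·20·24=14990 → min 14990 | M₂..M₆: k=2: 0+15048+29·19·18=24966; k=3: 6612+10944+29·12·18=23820; k=4: 13572+8640+29·20·18=32652; k=5: 20724+0+29·24·18=33252 → min 23820.
Top-level splits: k=1: (M₁..M₁)·(M₂..M₆) → 0+23820+10·29·18 = 29040; k=2: (M₁..M₂)·(M₃..M₆) → 5510+15048+10·19·18 = 23978; k=3: (M₁..M₃)·(M₄..M₆) → 7790+10944+10·12·18 = 20894; k=4: (M₁..M₄)·(M₅..M₆) → 10190+8640+10·20·18 = 22430; k=5: (M₁..M₅)·(M₆..M₆) → 14990+0+10·24·18 = 19310.
Best split is after M₅, i.e. k = 5.

5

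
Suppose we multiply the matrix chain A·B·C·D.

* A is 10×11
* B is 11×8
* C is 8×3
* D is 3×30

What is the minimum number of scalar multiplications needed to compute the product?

1494

Adjacent pairs: AB = 10·11·8 = 880; BC = 11·8·3 = 264; CD = 8·3·30 = 720.
Length 3: A..C: k=1: 0+264+10·11·3=594; k=2: 880+0+10·8·3=1120 → min 594 | B..D: k=2: 0+720+11·8·30=3360; k=3: 264+0+11·3·30=1254 → min 1254.
Length 4: A..D: k=1: 0+1254+10·11·30=4554; k=2: 880+720+10·8·30=4000; k=3: 594+0+10·3·30=1494 → min 1494.
Optimal order: ((A·(B·C))·D) with cost 1494.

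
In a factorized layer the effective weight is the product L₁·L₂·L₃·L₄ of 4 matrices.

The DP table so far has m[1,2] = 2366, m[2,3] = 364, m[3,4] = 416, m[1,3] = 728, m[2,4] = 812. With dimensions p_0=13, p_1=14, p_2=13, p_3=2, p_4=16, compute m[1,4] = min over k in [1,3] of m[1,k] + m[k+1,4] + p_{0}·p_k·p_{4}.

1144

m[1,4] = min over k∈[1,3] of m[1,k]+m[k+1,4]+p_{0}·p_k·p_{4}.
k=1: 0 + 812 + 13·14·16 = 3724; k=2: 2366 + 416 + 13·13·16 = 5486; k=3: 728 + 0 + 13·2·16 = 1144.
Minimum: 1144 at k=3.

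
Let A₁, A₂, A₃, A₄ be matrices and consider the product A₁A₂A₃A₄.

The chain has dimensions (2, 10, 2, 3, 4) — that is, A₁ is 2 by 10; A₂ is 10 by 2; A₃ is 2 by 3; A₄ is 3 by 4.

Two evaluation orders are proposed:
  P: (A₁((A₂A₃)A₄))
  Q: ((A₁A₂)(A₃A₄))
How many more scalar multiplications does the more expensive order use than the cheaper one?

180

Order P = (A₁((A₂A₃)A₄)): (A₂A₃): 10×2 by 2×3 → 10×3, cost 10·2·3 = 60; ((A₂A₃)A₄): 10×3 by 3×4 → 10×4, cost 10·3·4 = 120; cumulative 180; (A₁((A₂A₃)A₄)): 2×10 by 10×4 → 2×4, cost 2·10·4 = 80; cumulative 260. Total 260.
Order Q = ((A₁A₂)(A₃A₄)): (A₁A₂): 2×10 by 10×2 → 2×2, cost 2·10·2 = 40; (A₃A₄): 2×3 by 3×4 → 2×4, cost 2·3·4 = 24; ((A₁A₂)(A₃A₄)): 2×2 by 2×4 → 2×4, cost 2·2·4 = 16; cumulative 80. Total 80.
Difference: |260 − 80| = 180.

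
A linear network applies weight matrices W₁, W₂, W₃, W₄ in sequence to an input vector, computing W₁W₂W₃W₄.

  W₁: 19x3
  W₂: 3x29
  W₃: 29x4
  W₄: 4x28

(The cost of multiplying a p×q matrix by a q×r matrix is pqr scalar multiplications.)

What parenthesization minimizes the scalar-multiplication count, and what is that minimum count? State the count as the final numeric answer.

Adjacent pairs: W₁W₂ = 19·3·29 = 1653; W₂W₃ = 3·29·4 = 348; W₃W₄ = 29·4·28 = 3248.
Length 3: W₁..W₃: k=1: 0+348+19·3·4=576; k=2: 1653+0+19·29·4=3857 → min 576 | W₂..W₄: k=2: 0+3248+3·29·28=5684; k=3: 348+0+3·4·28=684 → min 684.
Length 4: W₁..W₄: k=1: 0+684+19·3·28=2280; k=2: 1653+3248+19·29·28=20329; k=3: 576+0+19·4·28=2704 → min 2280.
Optimal parenthesization: (W₁((W₂W₃)W₄)) with cost 2280.

2280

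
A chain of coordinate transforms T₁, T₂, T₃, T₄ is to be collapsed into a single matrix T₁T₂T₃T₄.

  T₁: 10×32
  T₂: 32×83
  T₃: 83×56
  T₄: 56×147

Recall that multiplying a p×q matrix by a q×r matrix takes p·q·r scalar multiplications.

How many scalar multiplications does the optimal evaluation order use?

155360

Adjacent pairs: T₁T₂ = 10·32·83 = 26560; T₂T₃ = 32·83·56 = 148736; T₃T₄ = 83·56·147 = 683256.
Length 3: T₁..T₃: k=1: 0+148736+10·32·56=166656; k=2: 26560+0+10·83·56=73040 → min 73040 | T₂..T₄: k=2: 0+683256+32·83·147=1073688; k=3: 148736+0+32·56·147=412160 → min 412160.
Length 4: T₁..T₄: k=1: 0+412160+10·32·147=459200; k=2: 26560+683256+10·83·147=831826; k=3: 73040+0+10·56·147=155360 → min 155360.
Optimal order: (((T₁T₂)T₃)T₄) with cost 155360.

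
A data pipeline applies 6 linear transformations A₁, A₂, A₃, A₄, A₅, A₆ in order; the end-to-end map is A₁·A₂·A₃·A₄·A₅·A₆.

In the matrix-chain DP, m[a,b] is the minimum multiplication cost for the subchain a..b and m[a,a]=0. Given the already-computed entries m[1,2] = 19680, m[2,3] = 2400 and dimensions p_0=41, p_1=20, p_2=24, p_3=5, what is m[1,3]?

m[1,3] = min over k∈[1,2] of m[1,k]+m[k+1,3]+p_{0}·p_k·p_{3}.
k=1: 0 + 2400 + 41·20·5 = 6500; k=2: 19680 + 0 + 41·24·5 = 24600.
Minimum: 6500 at k=1.

6500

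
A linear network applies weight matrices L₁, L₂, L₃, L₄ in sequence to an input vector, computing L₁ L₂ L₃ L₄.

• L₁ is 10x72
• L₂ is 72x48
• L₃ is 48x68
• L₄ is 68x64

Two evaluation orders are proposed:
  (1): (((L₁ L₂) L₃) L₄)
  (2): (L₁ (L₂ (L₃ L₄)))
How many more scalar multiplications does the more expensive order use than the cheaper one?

365440

Order (1) = (((L₁ L₂) L₃) L₄): (L₁ L₂): 10×72 by 72×48 → 10×48, cost 10·72·48 = 34560; ((L₁ L₂) L₃): 10×48 by 48×68 → 10×68, cost 10·48·68 = 32640; cumulative 67200; (((L₁ L₂) L₃) L₄): 10×68 by 68×64 → 10×64, cost 10·68·64 = 43520; cumulative 110720. Total 110720.
Order (2) = (L₁ (L₂ (L₃ L₄))): (L₃ L₄): 48×68 by 68×64 → 48×64, cost 48·68·64 = 208896; (L₂ (L₃ L₄)): 72×48 by 48×64 → 72×64, cost 72·48·64 = 221184; cumulative 430080; (L₁ (L₂ (L₃ L₄))): 10×72 by 72×64 → 10×64, cost 10·72·64 = 46080; cumulative 476160. Total 476160.
Difference: |110720 − 476160| = 365440.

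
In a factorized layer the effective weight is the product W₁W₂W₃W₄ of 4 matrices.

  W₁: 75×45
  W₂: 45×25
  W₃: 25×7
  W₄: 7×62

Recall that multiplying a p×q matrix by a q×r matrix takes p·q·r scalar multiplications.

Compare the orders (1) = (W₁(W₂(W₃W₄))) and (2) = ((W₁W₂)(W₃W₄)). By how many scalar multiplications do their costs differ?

Order (1) = (W₁(W₂(W₃W₄))): (W₃W₄): 25×7 by 7×62 → 25×62, cost 25·7·62 = 10850; (W₂(W₃W₄)): 45×25 by 25×62 → 45×62, cost 45·25·62 = 69750; cumulative 80600; (W₁(W₂(W₃W₄))): 75×45 by 45×62 → 75×62, cost 75·45·62 = 209250; cumulative 289850. Total 289850.
Order (2) = ((W₁W₂)(W₃W₄)): (W₁W₂): 75×45 by 45×25 → 75×25, cost 75·45·25 = 84375; (W₃W₄): 25×7 by 7×62 → 25×62, cost 25·7·62 = 10850; ((W₁W₂)(W₃W₄)): 75×25 by 25×62 → 75×62, cost 75·25·62 = 116250; cumulative 211475. Total 211475.
Difference: |289850 − 211475| = 78375.

78375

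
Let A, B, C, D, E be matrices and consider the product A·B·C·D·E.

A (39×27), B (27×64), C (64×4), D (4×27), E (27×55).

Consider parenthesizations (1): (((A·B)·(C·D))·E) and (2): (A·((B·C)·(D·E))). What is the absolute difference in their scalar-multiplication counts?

Order (1) = (((A·B)·(C·D))·E): (A·B): 39×27 by 27×64 → 39×64, cost 39·27·64 = 67392; (C·D): 64×4 by 4×27 → 64×27, cost 64·4·27 = 6912; ((A·B)·(C·D)): 39×64 by 64×27 → 39×27, cost 39·64·27 = 67392; cumulative 141696; (((A·B)·(C·D))·E): 39×27 by 27×55 → 39×55, cost 39·27·55 = 57915; cumulative 199611. Total 199611.
Order (2) = (A·((B·C)·(D·E))): (B·C): 27×64 by 64×4 → 27×4, cost 27·64·4 = 6912; (D·E): 4×27 by 27×55 → 4×55, cost 4·27·55 = 5940; ((B·C)·(D·E)): 27×4 by 4×55 → 27×55, cost 27·4·55 = 5940; cumulative 18792; (A·((B·C)·(D·E))): 39×27 by 27×55 → 39×55, cost 39·27·55 = 57915; cumulative 76707. Total 76707.
Difference: |199611 − 76707| = 122904.

122904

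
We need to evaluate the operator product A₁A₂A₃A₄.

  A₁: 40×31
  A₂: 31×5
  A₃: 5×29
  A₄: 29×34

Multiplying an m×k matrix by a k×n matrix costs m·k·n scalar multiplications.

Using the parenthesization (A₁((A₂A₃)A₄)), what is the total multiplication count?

77221

(A₂A₃): 31×5 by 5×29 → 31×29, cost 31·5·29 = 4495
((A₂A₃)A₄): 31×29 by 29×34 → 31×34, cost 31·29·34 = 30566; cumulative 35061
(A₁((A₂A₃)A₄)): 40×31 by 31×34 → 40×34, cost 40·31·34 = 42160; cumulative 77221
Total: 77221 scalar multiplications.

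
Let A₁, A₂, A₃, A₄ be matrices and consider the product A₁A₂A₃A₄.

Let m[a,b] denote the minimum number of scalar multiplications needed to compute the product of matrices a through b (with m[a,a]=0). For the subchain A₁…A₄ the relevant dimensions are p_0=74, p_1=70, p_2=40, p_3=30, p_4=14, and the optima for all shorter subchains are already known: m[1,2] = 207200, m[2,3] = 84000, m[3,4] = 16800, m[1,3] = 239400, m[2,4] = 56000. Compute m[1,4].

128520

m[1,4] = min over k∈[1,3] of m[1,k]+m[k+1,4]+p_{0}·p_k·p_{4}.
k=1: 0 + 56000 + 74·70·14 = 128520; k=2: 207200 + 16800 + 74·40·14 = 265440; k=3: 239400 + 0 + 74·30·14 = 270480.
Minimum: 128520 at k=1.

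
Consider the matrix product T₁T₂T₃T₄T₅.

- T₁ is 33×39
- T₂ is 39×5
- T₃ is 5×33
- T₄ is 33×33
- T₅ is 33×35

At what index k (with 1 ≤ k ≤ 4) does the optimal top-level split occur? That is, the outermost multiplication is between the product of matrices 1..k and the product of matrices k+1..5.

Adjacent pairs: T₁T₂ = 33·39·5 = 6435; T₂T₃ = 39·5·33 = 6435; T₃T₄ = 5·33·33 = 5445; T₄T₅ = 33·33·35 = 38115.
Length 3: T₁..T₃: k=1: 0+6435+33·39·33=48906; k=2: 6435+0+33·5·33=11880 → min 11880 | T₂..T₄: k=2: 0+5445+39·5·33=11880; k=3: 6435+0+39·33·33=48906 → min 11880 | T₃..T₅: k=3: 0+38115+5·33·35=43890; k=4: 5445+0+5·33·35=11220 → min 11220.
Length 4: T₁..T₄: k=1: 0+11880+33·39·33=54351; k=2: 6435+5445+33·5·33=17325; k=3: 11880+0+33·33·33=47817 → min 17325 | T₂..T₅: k=2: 0+11220+39·5·35=18045; k=3: 6435+38115+39·33·35=89595; k=4: 11880+0+39·33·35=56925 → min 18045.
Top-level splits: k=1: (T₁..T₁)·(T₂..T₅) → 0+18045+33·39·35 = 63090; k=2: (T₁..T₂)·(T₃..T₅) → 6435+11220+33·5·35 = 23430; k=3: (T₁..T₃)·(T₄..T₅) → 11880+38115+33·33·35 = 88110; k=4: (T₁..T₄)·(T₅..T₅) → 17325+0+33·33·35 = 55440.
Best split is after T₂, i.e. k = 2.

2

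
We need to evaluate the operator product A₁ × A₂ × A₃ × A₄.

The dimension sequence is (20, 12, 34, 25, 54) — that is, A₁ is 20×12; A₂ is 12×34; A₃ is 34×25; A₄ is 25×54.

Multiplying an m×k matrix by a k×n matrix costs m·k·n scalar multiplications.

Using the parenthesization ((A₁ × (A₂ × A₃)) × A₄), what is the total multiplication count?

43200

(A₂ × A₃): 12×34 by 34×25 → 12×25, cost 12·34·25 = 10200
(A₁ × (A₂ × A₃)): 20×12 by 12×25 → 20×25, cost 20·12·25 = 6000; cumulative 16200
((A₁ × (A₂ × A₃)) × A₄): 20×25 by 25×54 → 20×54, cost 20·25·54 = 27000; cumulative 43200
Total: 43200 scalar multiplications.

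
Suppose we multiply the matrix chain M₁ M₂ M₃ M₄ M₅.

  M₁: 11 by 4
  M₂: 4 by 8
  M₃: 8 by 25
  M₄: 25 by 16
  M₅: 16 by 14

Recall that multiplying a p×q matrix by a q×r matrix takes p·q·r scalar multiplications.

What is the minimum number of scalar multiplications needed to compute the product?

3912

Adjacent pairs: M₁M₂ = 11·4·8 = 352; M₂M₃ = 4·8·25 = 800; M₃M₄ = 8·25·16 = 3200; M₄M₅ = 25·16·14 = 5600.
Length 3: M₁..M₃: k=1: 0+800+11·4·25=1900; k=2: 352+0+11·8·25=2552 → min 1900 | M₂..M₄: k=2: 0+3200+4·8·16=3712; k=3: 800+0+4·25·16=2400 → min 2400 | M₃..M₅: k=3: 0+5600+8·25·14=8400; k=4: 3200+0+8·16·14=4992 → min 4992.
Length 4: M₁..M₄: k=1: 0+2400+11·4·16=3104; k=2: 352+3200+11·8·16=4960; k=3: 1900+0+11·25·16=6300 → min 3104 | M₂..M₅: k=2: 0+4992+4·8·14=5440; k=3: 800+5600+4·25·14=7800; k=4: 2400+0+4·16·14=3296 → min 3296.
Length 5: M₁..M₅: k=1: 0+3296+11·4·14=3912; k=2: 352+4992+11·8·14=6576; k=3: 1900+5600+11·25·14=11350; k=4: 3104+0+11·16·14=5568 → min 3912.
Optimal order: (M₁ (((M₂ M₃) M₄) M₅)) with cost 3912.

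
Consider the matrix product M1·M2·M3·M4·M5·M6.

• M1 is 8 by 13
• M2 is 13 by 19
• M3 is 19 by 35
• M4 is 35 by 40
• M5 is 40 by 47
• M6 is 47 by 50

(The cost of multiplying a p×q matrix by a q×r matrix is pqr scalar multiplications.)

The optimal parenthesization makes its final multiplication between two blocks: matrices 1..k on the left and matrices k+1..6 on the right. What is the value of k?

Adjacent pairs: M1M2 = 8·13·19 = 1976; M2M3 = 13·19·35 = 8645; M3M4 = 19·35·40 = 26600; M4M5 = 35·40·47 = 65800; M5M6 = 40·47·50 = 94000.
Length 3: M1..M3: k=1: 0+8645+8·13·35=12285; k=2: 1976+0+8·19·35=7296 → min 7296 | M2..M4: k=2: 0+26600+13·19·40=36480; k=3: 8645+0+13·35·40=26845 → min 26845 | M3..M5: k=3: 0+65800+19·35·47=97055; k=4: 26600+0+19·40·47=62320 → min 62320 | M4..M6: k=4: 0+94000+35·40·50=164000; k=5: 65800+0+35·47·50=148050 → min 148050.
Length 4: M1..M4: k=1: 0+26845+8·13·40=31005; k=2: 1976+26600+8·19·40=34656; k=3: 7296+0+8·35·40=18496 → min 18496 | M2..M5: k=2: 0+62320+13·19·47=73929; k=3: 8645+65800+13·35·47=95830; k=4: 26845+0+13·40·47=51285 → min 51285 | M3..M6: k=3: 0+148050+19·35·50=181300; k=4: 26600+94000+19·40·50=158600; k=5: 62320+0+19·47·50=106970 → min 106970.
Length 5: M1..M5: k=1: 0+51285+8·13·47=56173; k=2: 1976+62320+8·19·47=71440; k=3: 7296+65800+8·35·47=86256; k=4: 18496+0+8·40·47=33536 → min 33536 | M2..M6: k=2: 0+106970+13·19·50=119320; k=3: 8645+148050+13·35·50=179445; k=4: 26845+94000+13·40·50=146845; k=5: 51285+0+13·47·50=81835 → min 81835.
Top-level splits: k=1: (M1..M1)·(M2..M6) → 0+81835+8·13·50 = 87035; k=2: (M1..M2)·(M3..M6) → 1976+106970+8·19·50 = 116546; k=3: (M1..M3)·(M4..M6) → 7296+148050+8·35·50 = 169346; k=4: (M1..M4)·(M5..M6) → 18496+94000+8·40·50 = 128496; k=5: (M1..M5)·(M6..M6) → 33536+0+8·47·50 = 52336.
Best split is after M5, i.e. k = 5.

5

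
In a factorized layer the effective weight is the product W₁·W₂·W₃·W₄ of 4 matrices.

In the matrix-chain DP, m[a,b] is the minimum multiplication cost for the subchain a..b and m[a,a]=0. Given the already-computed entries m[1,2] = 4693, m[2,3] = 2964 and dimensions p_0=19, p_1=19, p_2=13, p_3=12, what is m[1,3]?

7296

m[1,3] = min over k∈[1,2] of m[1,k]+m[k+1,3]+p_{0}·p_k·p_{3}.
k=1: 0 + 2964 + 19·19·12 = 7296; k=2: 4693 + 0 + 19·13·12 = 7657.
Minimum: 7296 at k=1.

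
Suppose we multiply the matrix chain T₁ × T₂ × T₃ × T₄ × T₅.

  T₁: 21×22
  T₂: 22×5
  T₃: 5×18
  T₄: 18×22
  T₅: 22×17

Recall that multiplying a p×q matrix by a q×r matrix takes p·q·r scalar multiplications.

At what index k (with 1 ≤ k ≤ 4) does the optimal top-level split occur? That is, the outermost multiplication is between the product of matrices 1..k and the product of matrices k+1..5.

2

Adjacent pairs: T₁T₂ = 21·22·5 = 2310; T₂T₃ = 22·5·18 = 1980; T₃T₄ = 5·18·22 = 1980; T₄T₅ = 18·22·17 = 6732.
Length 3: T₁..T₃: k=1: 0+1980+21·22·18=10296; k=2: 2310+0+21·5·18=4200 → min 4200 | T₂..T₄: k=2: 0+1980+22·5·22=4400; k=3: 1980+0+22·18·22=10692 → min 4400 | T₃..T₅: k=3: 0+6732+5·18·17=8262; k=4: 1980+0+5·22·17=3850 → min 3850.
Length 4: T₁..T₄: k=1: 0+4400+21·22·22=14564; k=2: 2310+1980+21·5·22=6600; k=3: 4200+0+21·18·22=12516 → min 6600 | T₂..T₅: k=2: 0+3850+22·5·17=5720; k=3: 1980+6732+22·18·17=15444; k=4: 4400+0+22·22·17=12628 → min 5720.
Top-level splits: k=1: (T₁..T₁)·(T₂..T₅) → 0+5720+21·22·17 = 13574; k=2: (T₁..T₂)·(T₃..T₅) → 2310+3850+21·5·17 = 7945; k=3: (T₁..T₃)·(T₄..T₅) → 4200+6732+21·18·17 = 17358; k=4: (T₁..T₄)·(T₅..T₅) → 6600+0+21·22·17 = 14454.
Best split is after T₂, i.e. k = 2.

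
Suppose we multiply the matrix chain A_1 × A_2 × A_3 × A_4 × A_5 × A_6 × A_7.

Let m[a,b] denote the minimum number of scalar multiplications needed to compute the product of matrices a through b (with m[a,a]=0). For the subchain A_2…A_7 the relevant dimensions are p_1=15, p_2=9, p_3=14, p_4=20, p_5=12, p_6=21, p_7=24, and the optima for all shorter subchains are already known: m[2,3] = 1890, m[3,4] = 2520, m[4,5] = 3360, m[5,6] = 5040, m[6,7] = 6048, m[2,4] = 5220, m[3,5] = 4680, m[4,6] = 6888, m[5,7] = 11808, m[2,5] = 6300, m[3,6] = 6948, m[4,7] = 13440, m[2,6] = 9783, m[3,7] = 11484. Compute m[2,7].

14724

m[2,7] = min over k∈[2,6] of m[2,k]+m[k+1,7]+p_{1}·p_k·p_{7}.
k=2: 0 + 11484 + 15·9·24 = 14724; k=3: 1890 + 13440 + 15·14·24 = 20370; k=4: 5220 + 11808 + 15·20·24 = 24228; k=5: 6300 + 6048 + 15·12·24 = 16668; k=6: 9783 + 0 + 15·21·24 = 17343.
Minimum: 14724 at k=2.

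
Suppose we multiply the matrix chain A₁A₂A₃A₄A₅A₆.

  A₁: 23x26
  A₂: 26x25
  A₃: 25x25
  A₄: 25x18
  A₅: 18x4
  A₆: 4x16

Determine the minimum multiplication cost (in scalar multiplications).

Adjacent pairs: A₁A₂ = 23·26·25 = 14950; A₂A₃ = 26·25·25 = 16250; A₃A₄ = 25·25·18 = 11250; A₄A₅ = 25·18·4 = 1800; A₅A₆ = 18·4·16 = 1152.
Length 3: A₁..A₃: k=1: 0+16250+23·26·25=31200; k=2: 14950+0+23·25·25=29325 → min 29325 | A₂..A₄: k=2: 0+11250+26·25·18=22950; k=3: 16250+0+26·25·18=27950 → min 22950 | A₃..A₅: k=3: 0+1800+25·25·4=4300; k=4: 11250+0+25·18·4=13050 → min 4300 | A₄..A₆: k=4: 0+1152+25·18·16=8352; k=5: 1800+0+25·4·16=3400 → min 3400.
Length 4: A₁..A₄: k=1: 0+22950+23·26·18=33714; k=2: 14950+11250+23·25·18=36550; k=3: 29325+0+23·25·18=39675 → min 33714 | A₂..A₅: k=2: 0+4300+26·25·4=6900; k=3: 16250+1800+26·25·4=20650; k=4: 22950+0+26·18·4=24822 → min 6900 | A₃..A₆: k=3: 0+3400+25·25·16=13400; k=4: 11250+1152+25·18·16=19602; k=5: 4300+0+25·4·16=5900 → min 5900.
Length 5: A₁..A₅: k=1: 0+6900+23·26·4=9292; k=2: 14950+4300+23·25·4=21550; k=3: 29325+1800+23·25·4=33425; k=4: 33714+0+23·18·4=35370 → min 9292 | A₂..A₆: k=2: 0+5900+26·25·16=16300; k=3: 16250+3400+26·25·16=30050; k=4: 22950+1152+26·18·16=31590; k=5: 6900+0+26·4·16=8564 → min 8564.
Length 6: A₁..A₆: k=1: 0+8564+23·26·16=18132; k=2: 14950+5900+23·25·16=30050; k=3: 29325+3400+23·25·16=41925; k=4: 33714+1152+23·18·16=41490; k=5: 9292+0+23·4·16=10764 → min 10764.
Optimal order: ((A₁(A₂(A₃(A₄A₅))))A₆) with cost 10764.

10764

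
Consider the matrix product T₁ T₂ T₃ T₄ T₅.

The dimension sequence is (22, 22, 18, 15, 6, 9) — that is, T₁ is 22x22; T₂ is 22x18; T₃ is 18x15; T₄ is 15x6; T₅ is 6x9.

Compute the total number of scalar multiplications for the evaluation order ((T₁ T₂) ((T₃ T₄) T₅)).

14868

(T₁ T₂): 22×22 by 22×18 → 22×18, cost 22·22·18 = 8712
(T₃ T₄): 18×15 by 15×6 → 18×6, cost 18·15·6 = 1620
((T₃ T₄) T₅): 18×6 by 6×9 → 18×9, cost 18·6·9 = 972; cumulative 2592
((T₁ T₂) ((T₃ T₄) T₅)): 22×18 by 18×9 → 22×9, cost 22·18·9 = 3564; cumulative 14868
Total: 14868 scalar multiplications.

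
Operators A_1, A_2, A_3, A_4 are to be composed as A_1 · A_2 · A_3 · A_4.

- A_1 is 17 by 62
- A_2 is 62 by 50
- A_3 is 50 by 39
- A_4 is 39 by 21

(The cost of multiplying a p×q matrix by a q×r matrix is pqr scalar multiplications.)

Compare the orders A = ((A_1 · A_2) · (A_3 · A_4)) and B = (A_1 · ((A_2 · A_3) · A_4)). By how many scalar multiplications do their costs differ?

82312

Order A = ((A_1 · A_2) · (A_3 · A_4)): (A_1 · A_2): 17×62 by 62×50 → 17×50, cost 17·62·50 = 52700; (A_3 · A_4): 50×39 by 39×21 → 50×21, cost 50·39·21 = 40950; ((A_1 · A_2) · (A_3 · A_4)): 17×50 by 50×21 → 17×21, cost 17·50·21 = 17850; cumulative 111500. Total 111500.
Order B = (A_1 · ((A_2 · A_3) · A_4)): (A_2 · A_3): 62×50 by 50×39 → 62×39, cost 62·50·39 = 120900; ((A_2 · A_3) · A_4): 62×39 by 39×21 → 62×21, cost 62·39·21 = 50778; cumulative 171678; (A_1 · ((A_2 · A_3) · A_4)): 17×62 by 62×21 → 17×21, cost 17·62·21 = 22134; cumulative 193812. Total 193812.
Difference: |111500 − 193812| = 82312.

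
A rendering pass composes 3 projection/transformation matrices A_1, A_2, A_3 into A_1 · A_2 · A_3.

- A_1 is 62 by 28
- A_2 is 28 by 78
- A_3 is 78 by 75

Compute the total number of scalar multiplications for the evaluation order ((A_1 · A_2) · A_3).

(A_1 · A_2): 62×28 by 28×78 → 62×78, cost 62·28·78 = 135408
((A_1 · A_2) · A_3): 62×78 by 78×75 → 62×75, cost 62·78·75 = 362700; cumulative 498108
Total: 498108 scalar multiplications.

498108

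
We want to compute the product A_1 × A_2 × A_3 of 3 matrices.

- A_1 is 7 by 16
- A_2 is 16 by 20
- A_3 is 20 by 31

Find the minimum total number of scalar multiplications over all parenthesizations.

Order (A_1 × (A_2 × A_3)): (A_2 × A_3): 16×20 by 20×31 → 16×31, cost 16·20·31 = 9920; (A_1 × (A_2 × A_3)): 7×16 by 16×31 → 7×31, cost 7·16·31 = 3472; cumulative 13392. Total 13392.
Order ((A_1 × A_2) × A_3): (A_1 × A_2): 7×16 by 16×20 → 7×20, cost 7·16·20 = 2240; ((A_1 × A_2) × A_3): 7×20 by 20×31 → 7×31, cost 7·20·31 = 4340; cumulative 6580. Total 6580.
Minimum: 6580.

6580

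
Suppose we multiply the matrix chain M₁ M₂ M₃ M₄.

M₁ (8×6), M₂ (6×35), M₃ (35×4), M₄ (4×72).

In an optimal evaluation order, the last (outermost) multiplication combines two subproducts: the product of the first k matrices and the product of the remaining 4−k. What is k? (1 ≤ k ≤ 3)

3

Adjacent pairs: M₁M₂ = 8·6·35 = 1680; M₂M₃ = 6·35·4 = 840; M₃M₄ = 35·4·72 = 10080.
Length 3: M₁..M₃: k=1: 0+840+8·6·4=1032; k=2: 1680+0+8·35·4=2800 → min 1032 | M₂..M₄: k=2: 0+10080+6·35·72=25200; k=3: 840+0+6·4·72=2568 → min 2568.
Top-level splits: k=1: (M₁..M₁)·(M₂..M₄) → 0+2568+8·6·72 = 6024; k=2: (M₁..M₂)·(M₃..M₄) → 1680+10080+8·35·72 = 31920; k=3: (M₁..M₃)·(M₄..M₄) → 1032+0+8·4·72 = 3336.
Best split is after M₃, i.e. k = 3.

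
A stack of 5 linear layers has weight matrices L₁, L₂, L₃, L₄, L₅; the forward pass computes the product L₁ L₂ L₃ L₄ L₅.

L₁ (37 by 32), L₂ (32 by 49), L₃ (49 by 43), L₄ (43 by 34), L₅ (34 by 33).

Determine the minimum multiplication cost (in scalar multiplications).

Adjacent pairs: L₁L₂ = 37·32·49 = 58016; L₂L₃ = 32·49·43 = 67424; L₃L₄ = 49·43·34 = 71638; L₄L₅ = 43·34·33 = 48246.
Length 3: L₁..L₃: k=1: 0+67424+37·32·43=118336; k=2: 58016+0+37·49·43=135975 → min 118336 | L₂..L₄: k=2: 0+71638+32·49·34=124950; k=3: 67424+0+32·43·34=114208 → min 114208 | L₃..L₅: k=3: 0+48246+49·43·33=117777; k=4: 71638+0+49·34·33=126616 → min 117777.
Length 4: L₁..L₄: k=1: 0+114208+37·32·34=154464; k=2: 58016+71638+37·49·34=191296; k=3: 118336+0+37·43·34=172430 → min 154464 | L₂..L₅: k=2: 0+117777+32·49·33=169521; k=3: 67424+48246+32·43·33=161078; k=4: 114208+0+32·34·33=150112 → min 150112.
Length 5: L₁..L₅: k=1: 0+150112+37·32·33=189184; k=2: 58016+117777+37·49·33=235622; k=3: 118336+48246+37·43·33=219085; k=4: 154464+0+37·34·33=195978 → min 189184.
Optimal order: (L₁ (((L₂ L₃) L₄) L₅)) with cost 189184.

189184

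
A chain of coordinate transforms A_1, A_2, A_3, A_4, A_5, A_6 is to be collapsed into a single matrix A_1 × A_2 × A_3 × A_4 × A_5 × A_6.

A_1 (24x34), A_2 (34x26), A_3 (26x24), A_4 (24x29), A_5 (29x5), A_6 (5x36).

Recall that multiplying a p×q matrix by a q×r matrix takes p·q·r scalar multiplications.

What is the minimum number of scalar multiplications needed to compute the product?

19420

Adjacent pairs: A_1A_2 = 24·34·26 = 21216; A_2A_3 = 34·26·24 = 21216; A_3A_4 = 26·24·29 = 18096; A_4A_5 = 24·29·5 = 3480; A_5A_6 = 29·5·36 = 5220.
Length 3: A_1..A_3: k=1: 0+21216+24·34·24=40800; k=2: 21216+0+24·26·24=36192 → min 36192 | A_2..A_4: k=2: 0+18096+34·26·29=43732; k=3: 21216+0+34·24·29=44880 → min 43732 | A_3..A_5: k=3: 0+3480+26·24·5=6600; k=4: 18096+0+26·29·5=21866 → min 6600 | A_4..A_6: k=4: 0+5220+24·29·36=30276; k=5: 3480+0+24·5·36=7800 → min 7800.
Length 4: A_1..A_4: k=1: 0+43732+24·34·29=67396; k=2: 21216+18096+24·26·29=57408; k=3: 36192+0+24·24·29=52896 → min 52896 | A_2..A_5: k=2: 0+6600+34·26·5=11020; k=3: 21216+3480+34·24·5=28776; k=4: 43732+0+34·29·5=48662 → min 11020 | A_3..A_6: k=3: 0+7800+26·24·36=30264; k=4: 18096+5220+26·29·36=50460; k=5: 6600+0+26·5·36=11280 → min 11280.
Length 5: A_1..A_5: k=1: 0+11020+24·34·5=15100; k=2: 21216+6600+24·26·5=30936; k=3: 36192+3480+24·24·5=42552; k=4: 52896+0+24·29·5=56376 → min 15100 | A_2..A_6: k=2: 0+11280+34·26·36=43104; k=3: 21216+7800+34·24·36=58392; k=4: 43732+5220+34·29·36=84448; k=5: 11020+0+34·5·36=17140 → min 17140.
Length 6: A_1..A_6: k=1: 0+17140+24·34·36=46516; k=2: 21216+11280+24·26·36=54960; k=3: 36192+7800+24·24·36=64728; k=4: 52896+5220+24·29·36=83172; k=5: 15100+0+24·5·36=19420 → min 19420.
Optimal order: ((A_1 × (A_2 × (A_3 × (A_4 × A_5)))) × A_6) with cost 19420.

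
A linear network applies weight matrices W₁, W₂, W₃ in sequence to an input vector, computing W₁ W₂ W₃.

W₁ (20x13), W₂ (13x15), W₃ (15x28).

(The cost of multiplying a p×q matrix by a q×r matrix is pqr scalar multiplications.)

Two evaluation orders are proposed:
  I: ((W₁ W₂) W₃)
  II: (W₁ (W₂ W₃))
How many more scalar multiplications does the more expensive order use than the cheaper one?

440

Order I = ((W₁ W₂) W₃): (W₁ W₂): 20×13 by 13×15 → 20×15, cost 20·13·15 = 3900; ((W₁ W₂) W₃): 20×15 by 15×28 → 20×28, cost 20·15·28 = 8400; cumulative 12300. Total 12300.
Order II = (W₁ (W₂ W₃)): (W₂ W₃): 13×15 by 15×28 → 13×28, cost 13·15·28 = 5460; (W₁ (W₂ W₃)): 20×13 by 13×28 → 20×28, cost 20·13·28 = 7280; cumulative 12740. Total 12740.
Difference: |12300 − 12740| = 440.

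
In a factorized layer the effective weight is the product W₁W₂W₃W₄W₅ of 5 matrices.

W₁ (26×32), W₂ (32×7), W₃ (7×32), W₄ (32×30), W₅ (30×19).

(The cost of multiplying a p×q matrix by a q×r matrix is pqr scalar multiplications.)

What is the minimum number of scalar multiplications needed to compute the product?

19992

Adjacent pairs: W₁W₂ = 26·32·7 = 5824; W₂W₃ = 32·7·32 = 7168; W₃W₄ = 7·32·30 = 6720; W₄W₅ = 32·30·19 = 18240.
Length 3: W₁..W₃: k=1: 0+7168+26·32·32=33792; k=2: 5824+0+26·7·32=11648 → min 11648 | W₂..W₄: k=2: 0+6720+32·7·30=13440; k=3: 7168+0+32·32·30=37888 → min 13440 | W₃..W₅: k=3: 0+18240+7·32·19=22496; k=4: 6720+0+7·30·19=10710 → min 10710.
Length 4: W₁..W₄: k=1: 0+13440+26·32·30=38400; k=2: 5824+6720+26·7·30=18004; k=3: 11648+0+26·32·30=36608 → min 18004 | W₂..W₅: k=2: 0+10710+32·7·19=14966; k=3: 7168+18240+32·32·19=44864; k=4: 13440+0+32·30·19=31680 → min 14966.
Length 5: W₁..W₅: k=1: 0+14966+26·32·19=30774; k=2: 5824+10710+26·7·19=19992; k=3: 11648+18240+26·32·19=45696; k=4: 18004+0+26·30·19=32824 → min 19992.
Optimal order: ((W₁W₂)((W₃W₄)W₅)) with cost 19992.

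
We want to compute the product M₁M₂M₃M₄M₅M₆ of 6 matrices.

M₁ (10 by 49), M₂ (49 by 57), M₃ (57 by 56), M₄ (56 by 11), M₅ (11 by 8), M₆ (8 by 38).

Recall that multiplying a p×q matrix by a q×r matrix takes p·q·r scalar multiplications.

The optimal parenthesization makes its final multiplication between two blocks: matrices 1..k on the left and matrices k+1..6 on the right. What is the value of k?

5

Adjacent pairs: M₁M₂ = 10·49·57 = 27930; M₂M₃ = 49·57·56 = 156408; M₃M₄ = 57·56·11 = 35112; M₄M₅ = 56·11·8 = 4928; M₅M₆ = 11·8·38 = 3344.
Length 3: M₁..M₃: k=1: 0+156408+10·49·56=183848; k=2: 27930+0+10·57·56=59850 → min 59850 | M₂..M₄: k=2: 0+35112+49·57·11=65835; k=3: 156408+0+49·56·11=186592 → min 65835 | M₃..M₅: k=3: 0+4928+57·56·8=30464; k=4: 35112+0+57·11·8=40128 → min 30464 | M₄..M₆: k=4: 0+3344+56·11·38=26752; k=5: 4928+0+56·8·38=21952 → min 21952.
Length 4: M₁..M₄: k=1: 0+65835+10·49·11=71225; k=2: 27930+35112+10·57·11=69312; k=3: 59850+0+10·56·11=66010 → min 66010 | M₂..M₅: k=2: 0+30464+49·57·8=52808; k=3: 156408+4928+49·56·8=183288; k=4: 65835+0+49·11·8=70147 → min 52808 | M₃..M₆: k=3: 0+21952+57·56·38=143248; k=4: 35112+3344+57·11·38=62282; k=5: 30464+0+57·8·38=47792 → min 47792.
Length 5: M₁..M₅: k=1: 0+52808+10·49·8=56728; k=2: 27930+30464+10·57·8=62954; k=3: 59850+4928+10·56·8=69258; k=4: 66010+0+10·11·8=66890 → min 56728 | M₂..M₆: k=2: 0+47792+49·57·38=153926; k=3: 156408+21952+49·56·38=282632; k=4: 65835+3344+49·11·38=89661; k=5: 52808+0+49·8·38=67704 → min 67704.
Top-level splits: k=1: (M₁..M₁)·(M₂..M₆) → 0+67704+10·49·38 = 86324; k=2: (M₁..M₂)·(M₃..M₆) → 27930+47792+10·57·38 = 97382; k=3: (M₁..M₃)·(M₄..M₆) → 59850+21952+10·56·38 = 103082; k=4: (M₁..M₄)·(M₅..M₆) → 66010+3344+10·11·38 = 73534; k=5: (M₁..M₅)·(M₆..M₆) → 56728+0+10·8·38 = 59768.
Best split is after M₅, i.e. k = 5.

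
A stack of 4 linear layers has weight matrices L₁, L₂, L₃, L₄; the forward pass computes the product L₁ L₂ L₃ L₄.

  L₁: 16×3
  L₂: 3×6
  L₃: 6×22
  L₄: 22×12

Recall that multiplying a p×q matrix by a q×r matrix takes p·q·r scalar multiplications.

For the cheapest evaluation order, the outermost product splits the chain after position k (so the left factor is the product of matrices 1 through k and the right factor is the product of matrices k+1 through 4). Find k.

Adjacent pairs: L₁L₂ = 16·3·6 = 288; L₂L₃ = 3·6·22 = 396; L₃L₄ = 6·22·12 = 1584.
Length 3: L₁..L₃: k=1: 0+396+16·3·22=1452; k=2: 288+0+16·6·22=2400 → min 1452 | L₂..L₄: k=2: 0+1584+3·6·12=1800; k=3: 396+0+3·22·12=1188 → min 1188.
Top-level splits: k=1: (L₁..L₁)·(L₂..L₄) → 0+1188+16·3·12 = 1764; k=2: (L₁..L₂)·(L₃..L₄) → 288+1584+16·6·12 = 3024; k=3: (L₁..L₃)·(L₄..L₄) → 1452+0+16·22·12 = 5676.
Best split is after L₁, i.e. k = 1.

1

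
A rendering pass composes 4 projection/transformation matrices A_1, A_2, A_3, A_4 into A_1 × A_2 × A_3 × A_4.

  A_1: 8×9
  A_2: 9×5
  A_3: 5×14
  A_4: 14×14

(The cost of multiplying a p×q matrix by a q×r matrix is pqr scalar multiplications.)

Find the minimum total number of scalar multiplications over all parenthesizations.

1900

Adjacent pairs: A_1A_2 = 8·9·5 = 360; A_2A_3 = 9·5·14 = 630; A_3A_4 = 5·14·14 = 980.
Length 3: A_1..A_3: k=1: 0+630+8·9·14=1638; k=2: 360+0+8·5·14=920 → min 920 | A_2..A_4: k=2: 0+980+9·5·14=1610; k=3: 630+0+9·14·14=2394 → min 1610.
Length 4: A_1..A_4: k=1: 0+1610+8·9·14=2618; k=2: 360+980+8·5·14=1900; k=3: 920+0+8·14·14=2488 → min 1900.
Optimal order: ((A_1 × A_2) × (A_3 × A_4)) with cost 1900.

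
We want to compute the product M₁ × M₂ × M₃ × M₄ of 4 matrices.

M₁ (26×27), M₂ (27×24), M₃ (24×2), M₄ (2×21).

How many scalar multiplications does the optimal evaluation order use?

3792

Adjacent pairs: M₁M₂ = 26·27·24 = 16848; M₂M₃ = 27·24·2 = 1296; M₃M₄ = 24·2·21 = 1008.
Length 3: M₁..M₃: k=1: 0+1296+26·27·2=2700; k=2: 16848+0+26·24·2=18096 → min 2700 | M₂..M₄: k=2: 0+1008+27·24·21=14616; k=3: 1296+0+27·2·21=2430 → min 2430.
Length 4: M₁..M₄: k=1: 0+2430+26·27·21=17172; k=2: 16848+1008+26·24·21=30960; k=3: 2700+0+26·2·21=3792 → min 3792.
Optimal order: ((M₁ × (M₂ × M₃)) × M₄) with cost 3792.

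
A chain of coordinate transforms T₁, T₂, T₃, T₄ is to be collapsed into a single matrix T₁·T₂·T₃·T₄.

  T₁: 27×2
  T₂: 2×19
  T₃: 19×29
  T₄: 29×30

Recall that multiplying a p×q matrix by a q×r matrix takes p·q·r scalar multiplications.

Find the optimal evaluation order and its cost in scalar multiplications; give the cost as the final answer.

Adjacent pairs: T₁T₂ = 27·2·19 = 1026; T₂T₃ = 2·19·29 = 1102; T₃T₄ = 19·29·30 = 16530.
Length 3: T₁..T₃: k=1: 0+1102+27·2·29=2668; k=2: 1026+0+27·19·29=15903 → min 2668 | T₂..T₄: k=2: 0+16530+2·19·30=17670; k=3: 1102+0+2·29·30=2842 → min 2842.
Length 4: T₁..T₄: k=1: 0+2842+27·2·30=4462; k=2: 1026+16530+27·19·30=32946; k=3: 2668+0+27·29·30=26158 → min 4462.
Optimal parenthesization: (T₁·((T₂·T₃)·T₄)) with cost 4462.

4462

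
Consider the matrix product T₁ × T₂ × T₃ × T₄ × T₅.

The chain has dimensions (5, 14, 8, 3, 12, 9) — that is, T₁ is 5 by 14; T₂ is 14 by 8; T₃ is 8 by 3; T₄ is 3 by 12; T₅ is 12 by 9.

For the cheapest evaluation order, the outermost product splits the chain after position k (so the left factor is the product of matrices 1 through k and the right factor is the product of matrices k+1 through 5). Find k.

3

Adjacent pairs: T₁T₂ = 5·14·8 = 560; T₂T₃ = 14·8·3 = 336; T₃T₄ = 8·3·12 = 288; T₄T₅ = 3·12·9 = 324.
Length 3: T₁..T₃: k=1: 0+336+5·14·3=546; k=2: 560+0+5·8·3=680 → min 546 | T₂..T₄: k=2: 0+288+14·8·12=1632; k=3: 336+0+14·3·12=840 → min 840 | T₃..T₅: k=3: 0+324+8·3·9=540; k=4: 288+0+8·12·9=1152 → min 540.
Length 4: T₁..T₄: k=1: 0+840+5·14·12=1680; k=2: 560+288+5·8·12=1328; k=3: 546+0+5·3·12=726 → min 726 | T₂..T₅: k=2: 0+540+14·8·9=1548; k=3: 336+324+14·3·9=1038; k=4: 840+0+14·12·9=2352 → min 1038.
Top-level splits: k=1: (T₁..T₁)·(T₂..T₅) → 0+1038+5·14·9 = 1668; k=2: (T₁..T₂)·(T₃..T₅) → 560+540+5·8·9 = 1460; k=3: (T₁..T₃)·(T₄..T₅) → 546+324+5·3·9 = 1005; k=4: (T₁..T₄)·(T₅..T₅) → 726+0+5·12·9 = 1266.
Best split is after T₃, i.e. k = 3.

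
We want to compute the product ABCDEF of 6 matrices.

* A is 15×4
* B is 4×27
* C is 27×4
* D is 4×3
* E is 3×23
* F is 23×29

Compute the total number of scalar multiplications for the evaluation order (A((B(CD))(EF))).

4737

(CD): 27×4 by 4×3 → 27×3, cost 27·4·3 = 324
(B(CD)): 4×27 by 27×3 → 4×3, cost 4·27·3 = 324; cumulative 648
(EF): 3×23 by 23×29 → 3×29, cost 3·23·29 = 2001
((B(CD))(EF)): 4×3 by 3×29 → 4×29, cost 4·3·29 = 348; cumulative 2997
(A((B(CD))(EF))): 15×4 by 4×29 → 15×29, cost 15·4·29 = 1740; cumulative 4737
Total: 4737 scalar multiplications.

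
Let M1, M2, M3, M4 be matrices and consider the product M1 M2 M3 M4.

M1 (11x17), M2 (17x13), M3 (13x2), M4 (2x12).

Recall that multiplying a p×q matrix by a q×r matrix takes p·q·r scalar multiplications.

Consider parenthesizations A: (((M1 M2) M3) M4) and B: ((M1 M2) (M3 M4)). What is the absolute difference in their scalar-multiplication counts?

1478

Order A = (((M1 M2) M3) M4): (M1 M2): 11×17 by 17×13 → 11×13, cost 11·17·13 = 2431; ((M1 M2) M3): 11×13 by 13×2 → 11×2, cost 11·13·2 = 286; cumulative 2717; (((M1 M2) M3) M4): 11×2 by 2×12 → 11×12, cost 11·2·12 = 264; cumulative 2981. Total 2981.
Order B = ((M1 M2) (M3 M4)): (M1 M2): 11×17 by 17×13 → 11×13, cost 11·17·13 = 2431; (M3 M4): 13×2 by 2×12 → 13×12, cost 13·2·12 = 312; ((M1 M2) (M3 M4)): 11×13 by 13×12 → 11×12, cost 11·13·12 = 1716; cumulative 4459. Total 4459.
Difference: |2981 − 4459| = 1478.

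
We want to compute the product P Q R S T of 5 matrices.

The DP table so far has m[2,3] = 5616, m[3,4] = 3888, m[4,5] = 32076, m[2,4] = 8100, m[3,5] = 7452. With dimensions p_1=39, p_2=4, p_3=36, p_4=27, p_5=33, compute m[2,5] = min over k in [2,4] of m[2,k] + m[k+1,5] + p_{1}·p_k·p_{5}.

12600

m[2,5] = min over k∈[2,4] of m[2,k]+m[k+1,5]+p_{1}·p_k·p_{5}.
k=2: 0 + 7452 + 39·4·33 = 12600; k=3: 5616 + 32076 + 39·36·33 = 84024; k=4: 8100 + 0 + 39·27·33 = 42849.
Minimum: 12600 at k=2.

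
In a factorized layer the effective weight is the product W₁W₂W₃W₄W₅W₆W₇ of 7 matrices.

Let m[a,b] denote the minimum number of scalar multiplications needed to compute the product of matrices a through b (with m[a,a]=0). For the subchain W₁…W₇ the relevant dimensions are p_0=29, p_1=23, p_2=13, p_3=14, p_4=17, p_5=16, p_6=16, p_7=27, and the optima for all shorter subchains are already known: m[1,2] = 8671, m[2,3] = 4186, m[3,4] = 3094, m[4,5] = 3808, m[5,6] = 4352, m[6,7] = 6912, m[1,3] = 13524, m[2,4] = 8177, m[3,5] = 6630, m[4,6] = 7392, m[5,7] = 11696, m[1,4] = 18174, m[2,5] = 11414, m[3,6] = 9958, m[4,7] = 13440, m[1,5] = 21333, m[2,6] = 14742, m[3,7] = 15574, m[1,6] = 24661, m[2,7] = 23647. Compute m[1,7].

m[1,7] = min over k∈[1,6] of m[1,k]+m[k+1,7]+p_{0}·p_k·p_{7}.
k=1: 0 + 23647 + 29·23·27 = 41656; k=2: 8671 + 15574 + 29·13·27 = 34424; k=3: 13524 + 13440 + 29·14·27 = 37926; k=4: 18174 + 11696 + 29·17·27 = 43181; k=5: 21333 + 6912 + 29·16·27 = 40773; k=6: 24661 + 0 + 29·16·27 = 37189.
Minimum: 34424 at k=2.

34424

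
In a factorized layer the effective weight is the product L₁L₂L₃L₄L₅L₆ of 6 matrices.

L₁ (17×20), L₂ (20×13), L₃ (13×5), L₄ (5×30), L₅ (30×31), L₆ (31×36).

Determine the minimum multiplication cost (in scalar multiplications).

Adjacent pairs: L₁L₂ = 17·20·13 = 4420; L₂L₃ = 20·13·5 = 1300; L₃L₄ = 13·5·30 = 1950; L₄L₅ = 5·30·31 = 4650; L₅L₆ = 30·31·36 = 33480.
Length 3: L₁..L₃: k=1: 0+1300+17·20·5=3000; k=2: 4420+0+17·13·5=5525 → min 3000 | L₂..L₄: k=2: 0+1950+20·13·30=9750; k=3: 1300+0+20·5·30=4300 → min 4300 | L₃..L₅: k=3: 0+4650+13·5·31=6665; k=4: 1950+0+13·30·31=14040 → min 6665 | L₄..L₆: k=4: 0+33480+5·30·36=38880; k=5: 4650+0+5·31·36=10230 → min 10230.
Length 4: L₁..L₄: k=1: 0+4300+17·20·30=14500; k=2: 4420+1950+17·13·30=13000; k=3: 3000+0+17·5·30=5550 → min 5550 | L₂..L₅: k=2: 0+6665+20·13·31=14725; k=3: 1300+4650+20·5·31=9050; k=4: 4300+0+20·30·31=22900 → min 9050 | L₃..L₆: k=3: 0+10230+13·5·36=12570; k=4: 1950+33480+13·30·36=49470; k=5: 6665+0+13·31·36=21173 → min 12570.
Length 5: L₁..L₅: k=1: 0+9050+17·20·31=19590; k=2: 4420+6665+17·13·31=17936; k=3: 3000+4650+17·5·31=10285; k=4: 5550+0+17·30·31=21360 → min 10285 | L₂..L₆: k=2: 0+12570+20·13·36=21930; k=3: 1300+10230+20·5·36=15130; k=4: 4300+33480+20·30·36=59380; k=5: 9050+0+20·31·36=31370 → min 15130.
Length 6: L₁..L₆: k=1: 0+15130+17·20·36=27370; k=2: 4420+12570+17·13·36=24946; k=3: 3000+10230+17·5·36=16290; k=4: 5550+33480+17·30·36=57390; k=5: 10285+0+17·31·36=29257 → min 16290.
Optimal order: ((L₁(L₂L₃))((L₄L₅)L₆)) with cost 16290.

16290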